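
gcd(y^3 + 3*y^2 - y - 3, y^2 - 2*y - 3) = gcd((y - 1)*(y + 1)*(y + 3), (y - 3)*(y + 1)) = y + 1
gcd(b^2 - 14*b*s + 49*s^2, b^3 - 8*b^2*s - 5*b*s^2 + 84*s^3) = -b + 7*s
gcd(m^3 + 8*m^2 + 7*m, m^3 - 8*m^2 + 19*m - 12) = 1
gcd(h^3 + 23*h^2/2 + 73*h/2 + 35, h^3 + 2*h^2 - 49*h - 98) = h^2 + 9*h + 14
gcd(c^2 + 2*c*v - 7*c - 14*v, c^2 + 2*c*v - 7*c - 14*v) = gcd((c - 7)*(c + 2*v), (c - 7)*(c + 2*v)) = c^2 + 2*c*v - 7*c - 14*v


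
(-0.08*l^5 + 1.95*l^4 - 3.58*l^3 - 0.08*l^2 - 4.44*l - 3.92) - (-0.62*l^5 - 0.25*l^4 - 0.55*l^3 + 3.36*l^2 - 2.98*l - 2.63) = 0.54*l^5 + 2.2*l^4 - 3.03*l^3 - 3.44*l^2 - 1.46*l - 1.29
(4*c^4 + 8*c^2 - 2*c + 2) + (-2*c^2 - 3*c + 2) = 4*c^4 + 6*c^2 - 5*c + 4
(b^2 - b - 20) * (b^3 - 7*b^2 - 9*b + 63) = b^5 - 8*b^4 - 22*b^3 + 212*b^2 + 117*b - 1260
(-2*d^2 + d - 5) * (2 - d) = 2*d^3 - 5*d^2 + 7*d - 10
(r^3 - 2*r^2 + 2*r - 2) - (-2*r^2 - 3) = r^3 + 2*r + 1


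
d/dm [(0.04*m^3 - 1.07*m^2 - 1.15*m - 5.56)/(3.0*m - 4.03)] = (0.24*m^3 - 3.6936*m^2 + 8.6242*m + 21.3145)/(9.0*m^2 - 24.18*m + 16.2409)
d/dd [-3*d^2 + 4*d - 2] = 4 - 6*d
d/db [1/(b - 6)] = -1/(b - 6)^2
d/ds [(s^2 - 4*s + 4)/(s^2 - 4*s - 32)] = 72*(2 - s)/(s^4 - 8*s^3 - 48*s^2 + 256*s + 1024)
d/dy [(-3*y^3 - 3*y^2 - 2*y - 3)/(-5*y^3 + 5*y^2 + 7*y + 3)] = (-30*y^4 - 62*y^3 - 83*y^2 + 12*y + 15)/(25*y^6 - 50*y^5 - 45*y^4 + 40*y^3 + 79*y^2 + 42*y + 9)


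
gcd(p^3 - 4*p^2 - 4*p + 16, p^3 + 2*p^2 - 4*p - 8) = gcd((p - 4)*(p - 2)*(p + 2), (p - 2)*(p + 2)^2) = p^2 - 4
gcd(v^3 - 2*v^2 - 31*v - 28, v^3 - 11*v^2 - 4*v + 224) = v^2 - 3*v - 28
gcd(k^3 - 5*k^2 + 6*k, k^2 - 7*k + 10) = k - 2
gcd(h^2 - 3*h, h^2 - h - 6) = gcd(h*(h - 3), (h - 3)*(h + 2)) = h - 3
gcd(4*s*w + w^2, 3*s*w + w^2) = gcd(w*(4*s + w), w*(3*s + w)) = w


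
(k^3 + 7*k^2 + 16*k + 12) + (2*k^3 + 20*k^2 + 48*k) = 3*k^3 + 27*k^2 + 64*k + 12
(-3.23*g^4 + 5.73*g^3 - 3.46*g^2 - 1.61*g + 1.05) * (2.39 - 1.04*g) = 3.3592*g^5 - 13.6789*g^4 + 17.2931*g^3 - 6.595*g^2 - 4.9399*g + 2.5095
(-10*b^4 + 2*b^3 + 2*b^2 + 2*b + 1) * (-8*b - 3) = 80*b^5 + 14*b^4 - 22*b^3 - 22*b^2 - 14*b - 3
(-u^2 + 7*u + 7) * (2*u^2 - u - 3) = -2*u^4 + 15*u^3 + 10*u^2 - 28*u - 21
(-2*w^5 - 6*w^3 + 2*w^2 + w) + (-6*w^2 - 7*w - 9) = -2*w^5 - 6*w^3 - 4*w^2 - 6*w - 9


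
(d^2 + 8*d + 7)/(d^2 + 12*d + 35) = (d + 1)/(d + 5)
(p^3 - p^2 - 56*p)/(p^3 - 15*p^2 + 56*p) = (p + 7)/(p - 7)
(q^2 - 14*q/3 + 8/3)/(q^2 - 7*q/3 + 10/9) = 3*(q - 4)/(3*q - 5)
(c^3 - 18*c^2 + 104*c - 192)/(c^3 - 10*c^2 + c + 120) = (c^2 - 10*c + 24)/(c^2 - 2*c - 15)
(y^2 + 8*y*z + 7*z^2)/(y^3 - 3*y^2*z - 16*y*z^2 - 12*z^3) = (y + 7*z)/(y^2 - 4*y*z - 12*z^2)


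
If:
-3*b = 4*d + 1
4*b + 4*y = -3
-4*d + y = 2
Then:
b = 7/8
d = -29/32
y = -13/8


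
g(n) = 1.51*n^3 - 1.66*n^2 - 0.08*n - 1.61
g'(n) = 4.53*n^2 - 3.32*n - 0.08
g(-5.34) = -278.45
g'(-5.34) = 146.82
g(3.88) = 61.29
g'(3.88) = 55.23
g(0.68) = -1.96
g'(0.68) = -0.24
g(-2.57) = -38.00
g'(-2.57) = 38.37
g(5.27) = 172.87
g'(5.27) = 108.23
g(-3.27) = -71.90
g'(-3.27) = 59.22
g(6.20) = 293.96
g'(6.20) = 153.47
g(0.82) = -1.96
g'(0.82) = 0.24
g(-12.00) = -2848.97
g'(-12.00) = 692.08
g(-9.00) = -1236.14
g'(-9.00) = 396.73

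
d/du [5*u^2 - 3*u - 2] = 10*u - 3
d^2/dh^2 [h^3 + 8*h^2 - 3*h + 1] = 6*h + 16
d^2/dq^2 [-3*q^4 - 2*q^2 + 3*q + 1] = -36*q^2 - 4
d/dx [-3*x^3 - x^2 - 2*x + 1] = -9*x^2 - 2*x - 2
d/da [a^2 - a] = 2*a - 1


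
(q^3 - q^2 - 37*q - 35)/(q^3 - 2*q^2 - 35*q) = (q + 1)/q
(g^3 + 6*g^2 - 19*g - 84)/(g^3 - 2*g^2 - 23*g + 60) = (g^2 + 10*g + 21)/(g^2 + 2*g - 15)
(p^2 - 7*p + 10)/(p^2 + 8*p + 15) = (p^2 - 7*p + 10)/(p^2 + 8*p + 15)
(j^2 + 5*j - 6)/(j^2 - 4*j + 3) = (j + 6)/(j - 3)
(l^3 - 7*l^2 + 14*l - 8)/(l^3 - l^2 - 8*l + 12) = (l^2 - 5*l + 4)/(l^2 + l - 6)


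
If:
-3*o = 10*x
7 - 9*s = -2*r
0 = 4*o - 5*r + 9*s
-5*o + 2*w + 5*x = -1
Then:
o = -10*x/3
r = 7/3 - 40*x/9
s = 35/27 - 80*x/81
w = -65*x/6 - 1/2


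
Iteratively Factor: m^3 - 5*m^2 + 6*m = (m - 2)*(m^2 - 3*m) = (m - 3)*(m - 2)*(m)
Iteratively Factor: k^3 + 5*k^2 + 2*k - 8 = (k + 2)*(k^2 + 3*k - 4) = (k - 1)*(k + 2)*(k + 4)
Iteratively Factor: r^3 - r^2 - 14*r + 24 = (r + 4)*(r^2 - 5*r + 6) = (r - 3)*(r + 4)*(r - 2)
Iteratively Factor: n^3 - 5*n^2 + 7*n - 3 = (n - 3)*(n^2 - 2*n + 1) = (n - 3)*(n - 1)*(n - 1)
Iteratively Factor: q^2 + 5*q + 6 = (q + 3)*(q + 2)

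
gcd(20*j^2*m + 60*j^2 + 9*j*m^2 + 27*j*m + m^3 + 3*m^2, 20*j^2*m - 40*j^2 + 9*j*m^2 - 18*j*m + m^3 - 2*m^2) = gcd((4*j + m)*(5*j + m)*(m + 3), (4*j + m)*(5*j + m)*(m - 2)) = 20*j^2 + 9*j*m + m^2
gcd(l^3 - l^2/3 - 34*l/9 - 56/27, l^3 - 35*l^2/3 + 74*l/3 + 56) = l + 4/3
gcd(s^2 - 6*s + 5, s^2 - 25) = s - 5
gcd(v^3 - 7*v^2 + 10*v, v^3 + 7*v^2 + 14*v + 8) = 1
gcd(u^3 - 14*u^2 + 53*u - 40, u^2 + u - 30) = u - 5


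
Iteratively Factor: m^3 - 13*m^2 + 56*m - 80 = (m - 4)*(m^2 - 9*m + 20) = (m - 4)^2*(m - 5)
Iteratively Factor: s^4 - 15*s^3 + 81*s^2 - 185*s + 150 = (s - 2)*(s^3 - 13*s^2 + 55*s - 75) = (s - 3)*(s - 2)*(s^2 - 10*s + 25) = (s - 5)*(s - 3)*(s - 2)*(s - 5)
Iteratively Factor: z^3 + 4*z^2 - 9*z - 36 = (z - 3)*(z^2 + 7*z + 12) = (z - 3)*(z + 4)*(z + 3)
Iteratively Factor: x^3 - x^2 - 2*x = (x - 2)*(x^2 + x) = (x - 2)*(x + 1)*(x)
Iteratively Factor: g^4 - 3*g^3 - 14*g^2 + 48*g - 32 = (g - 2)*(g^3 - g^2 - 16*g + 16) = (g - 2)*(g + 4)*(g^2 - 5*g + 4) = (g - 4)*(g - 2)*(g + 4)*(g - 1)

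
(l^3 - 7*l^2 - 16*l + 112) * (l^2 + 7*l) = l^5 - 65*l^3 + 784*l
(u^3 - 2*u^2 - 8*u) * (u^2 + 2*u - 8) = u^5 - 20*u^3 + 64*u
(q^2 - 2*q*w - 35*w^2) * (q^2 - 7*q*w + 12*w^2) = q^4 - 9*q^3*w - 9*q^2*w^2 + 221*q*w^3 - 420*w^4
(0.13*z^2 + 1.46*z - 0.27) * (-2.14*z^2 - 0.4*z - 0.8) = -0.2782*z^4 - 3.1764*z^3 - 0.1102*z^2 - 1.06*z + 0.216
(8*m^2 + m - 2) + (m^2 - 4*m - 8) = 9*m^2 - 3*m - 10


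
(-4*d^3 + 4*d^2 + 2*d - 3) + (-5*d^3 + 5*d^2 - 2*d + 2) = -9*d^3 + 9*d^2 - 1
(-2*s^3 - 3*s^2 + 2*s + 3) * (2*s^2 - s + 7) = -4*s^5 - 4*s^4 - 7*s^3 - 17*s^2 + 11*s + 21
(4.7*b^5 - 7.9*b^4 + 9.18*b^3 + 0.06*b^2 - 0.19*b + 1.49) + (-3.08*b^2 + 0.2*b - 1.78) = 4.7*b^5 - 7.9*b^4 + 9.18*b^3 - 3.02*b^2 + 0.01*b - 0.29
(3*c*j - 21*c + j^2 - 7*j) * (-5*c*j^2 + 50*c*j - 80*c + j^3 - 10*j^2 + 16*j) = -15*c^2*j^3 + 255*c^2*j^2 - 1290*c^2*j + 1680*c^2 - 2*c*j^4 + 34*c*j^3 - 172*c*j^2 + 224*c*j + j^5 - 17*j^4 + 86*j^3 - 112*j^2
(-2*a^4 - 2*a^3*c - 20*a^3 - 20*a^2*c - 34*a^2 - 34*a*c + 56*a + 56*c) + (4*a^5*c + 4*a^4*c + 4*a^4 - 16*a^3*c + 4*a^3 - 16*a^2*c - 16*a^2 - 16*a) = 4*a^5*c + 4*a^4*c + 2*a^4 - 18*a^3*c - 16*a^3 - 36*a^2*c - 50*a^2 - 34*a*c + 40*a + 56*c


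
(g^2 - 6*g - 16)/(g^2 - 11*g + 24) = (g + 2)/(g - 3)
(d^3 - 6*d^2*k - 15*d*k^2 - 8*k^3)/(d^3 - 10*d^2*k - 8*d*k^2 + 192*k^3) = (d^2 + 2*d*k + k^2)/(d^2 - 2*d*k - 24*k^2)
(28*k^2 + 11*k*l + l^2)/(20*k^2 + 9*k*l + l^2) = (7*k + l)/(5*k + l)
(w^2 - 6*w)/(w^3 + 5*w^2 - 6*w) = (w - 6)/(w^2 + 5*w - 6)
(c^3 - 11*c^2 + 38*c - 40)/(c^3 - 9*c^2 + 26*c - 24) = (c - 5)/(c - 3)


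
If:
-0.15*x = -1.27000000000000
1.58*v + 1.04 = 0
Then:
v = -0.66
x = 8.47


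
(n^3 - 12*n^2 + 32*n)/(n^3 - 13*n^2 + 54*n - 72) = n*(n - 8)/(n^2 - 9*n + 18)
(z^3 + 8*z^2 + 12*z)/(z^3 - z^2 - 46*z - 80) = z*(z + 6)/(z^2 - 3*z - 40)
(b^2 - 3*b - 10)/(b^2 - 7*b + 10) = (b + 2)/(b - 2)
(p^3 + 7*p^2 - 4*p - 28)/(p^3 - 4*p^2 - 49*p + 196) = (p^2 - 4)/(p^2 - 11*p + 28)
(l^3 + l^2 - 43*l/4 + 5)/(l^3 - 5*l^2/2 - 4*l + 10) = (l^2 + 7*l/2 - 2)/(l^2 - 4)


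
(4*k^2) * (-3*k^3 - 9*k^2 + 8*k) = -12*k^5 - 36*k^4 + 32*k^3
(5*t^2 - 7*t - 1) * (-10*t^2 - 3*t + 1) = -50*t^4 + 55*t^3 + 36*t^2 - 4*t - 1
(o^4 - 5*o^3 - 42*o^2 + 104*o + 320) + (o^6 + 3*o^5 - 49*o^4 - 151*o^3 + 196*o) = o^6 + 3*o^5 - 48*o^4 - 156*o^3 - 42*o^2 + 300*o + 320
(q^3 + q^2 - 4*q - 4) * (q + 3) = q^4 + 4*q^3 - q^2 - 16*q - 12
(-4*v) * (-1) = 4*v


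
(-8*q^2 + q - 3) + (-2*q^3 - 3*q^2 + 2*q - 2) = -2*q^3 - 11*q^2 + 3*q - 5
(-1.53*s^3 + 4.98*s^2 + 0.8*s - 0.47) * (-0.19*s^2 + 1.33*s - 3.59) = 0.2907*s^5 - 2.9811*s^4 + 11.9641*s^3 - 16.7249*s^2 - 3.4971*s + 1.6873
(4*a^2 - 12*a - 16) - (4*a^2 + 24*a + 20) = -36*a - 36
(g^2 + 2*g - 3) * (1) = g^2 + 2*g - 3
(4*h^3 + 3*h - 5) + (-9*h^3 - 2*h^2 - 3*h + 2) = -5*h^3 - 2*h^2 - 3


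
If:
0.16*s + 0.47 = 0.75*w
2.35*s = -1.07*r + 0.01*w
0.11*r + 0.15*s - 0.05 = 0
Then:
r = 1.19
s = -0.54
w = 0.51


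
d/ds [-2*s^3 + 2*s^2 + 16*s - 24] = -6*s^2 + 4*s + 16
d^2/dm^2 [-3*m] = 0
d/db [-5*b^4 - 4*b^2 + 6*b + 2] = -20*b^3 - 8*b + 6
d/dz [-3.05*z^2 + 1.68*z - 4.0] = 1.68 - 6.1*z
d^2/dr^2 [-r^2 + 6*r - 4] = -2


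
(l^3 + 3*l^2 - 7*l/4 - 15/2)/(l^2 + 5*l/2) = l + 1/2 - 3/l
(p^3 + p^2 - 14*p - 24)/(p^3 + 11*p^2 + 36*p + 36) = (p - 4)/(p + 6)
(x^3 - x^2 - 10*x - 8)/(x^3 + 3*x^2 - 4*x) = (x^3 - x^2 - 10*x - 8)/(x*(x^2 + 3*x - 4))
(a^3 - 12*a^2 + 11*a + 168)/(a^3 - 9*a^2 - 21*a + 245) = (a^2 - 5*a - 24)/(a^2 - 2*a - 35)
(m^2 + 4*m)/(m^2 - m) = (m + 4)/(m - 1)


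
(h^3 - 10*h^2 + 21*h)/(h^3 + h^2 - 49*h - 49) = h*(h - 3)/(h^2 + 8*h + 7)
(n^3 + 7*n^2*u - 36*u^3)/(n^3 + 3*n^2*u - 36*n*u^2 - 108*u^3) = (-n + 2*u)/(-n + 6*u)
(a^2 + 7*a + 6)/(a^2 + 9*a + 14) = (a^2 + 7*a + 6)/(a^2 + 9*a + 14)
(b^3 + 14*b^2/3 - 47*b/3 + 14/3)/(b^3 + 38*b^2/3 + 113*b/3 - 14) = (b - 2)/(b + 6)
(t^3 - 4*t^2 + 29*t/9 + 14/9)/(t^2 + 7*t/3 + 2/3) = (3*t^2 - 13*t + 14)/(3*(t + 2))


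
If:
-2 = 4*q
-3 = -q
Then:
No Solution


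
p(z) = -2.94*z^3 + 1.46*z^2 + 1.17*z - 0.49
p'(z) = -8.82*z^2 + 2.92*z + 1.17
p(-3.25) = 112.05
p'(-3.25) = -101.48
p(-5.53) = 534.88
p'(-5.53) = -284.70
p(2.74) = -46.80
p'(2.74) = -57.05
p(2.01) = -16.11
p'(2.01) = -28.59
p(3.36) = -91.60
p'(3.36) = -88.59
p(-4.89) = 372.48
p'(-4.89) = -224.01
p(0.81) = -0.15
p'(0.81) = -2.25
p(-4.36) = 265.84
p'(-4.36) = -179.23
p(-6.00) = 680.09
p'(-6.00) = -333.87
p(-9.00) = 2250.50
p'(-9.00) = -739.53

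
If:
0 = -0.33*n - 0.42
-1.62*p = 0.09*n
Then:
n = -1.27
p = 0.07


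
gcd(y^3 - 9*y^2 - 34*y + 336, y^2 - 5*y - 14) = y - 7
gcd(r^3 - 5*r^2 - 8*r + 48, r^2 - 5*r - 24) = r + 3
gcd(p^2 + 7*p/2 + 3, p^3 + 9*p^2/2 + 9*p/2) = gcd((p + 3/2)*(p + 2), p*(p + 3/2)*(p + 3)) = p + 3/2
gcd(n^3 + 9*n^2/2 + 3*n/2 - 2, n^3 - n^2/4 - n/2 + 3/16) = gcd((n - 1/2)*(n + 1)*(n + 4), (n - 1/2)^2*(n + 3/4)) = n - 1/2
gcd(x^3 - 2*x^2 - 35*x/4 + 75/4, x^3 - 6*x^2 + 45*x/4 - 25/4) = x^2 - 5*x + 25/4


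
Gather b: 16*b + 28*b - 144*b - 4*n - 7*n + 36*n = -100*b + 25*n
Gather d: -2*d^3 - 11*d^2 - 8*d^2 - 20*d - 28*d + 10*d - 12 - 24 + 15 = -2*d^3 - 19*d^2 - 38*d - 21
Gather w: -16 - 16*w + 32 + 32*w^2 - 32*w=32*w^2 - 48*w + 16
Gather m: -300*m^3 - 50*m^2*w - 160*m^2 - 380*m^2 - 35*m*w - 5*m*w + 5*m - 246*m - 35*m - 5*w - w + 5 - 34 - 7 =-300*m^3 + m^2*(-50*w - 540) + m*(-40*w - 276) - 6*w - 36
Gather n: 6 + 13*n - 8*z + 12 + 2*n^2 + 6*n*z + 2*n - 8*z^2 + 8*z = 2*n^2 + n*(6*z + 15) - 8*z^2 + 18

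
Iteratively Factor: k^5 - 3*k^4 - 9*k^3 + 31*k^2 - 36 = (k - 2)*(k^4 - k^3 - 11*k^2 + 9*k + 18) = (k - 2)*(k + 1)*(k^3 - 2*k^2 - 9*k + 18) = (k - 2)*(k + 1)*(k + 3)*(k^2 - 5*k + 6) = (k - 2)^2*(k + 1)*(k + 3)*(k - 3)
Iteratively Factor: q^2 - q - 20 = (q + 4)*(q - 5)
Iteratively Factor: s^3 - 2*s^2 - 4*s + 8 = (s - 2)*(s^2 - 4) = (s - 2)*(s + 2)*(s - 2)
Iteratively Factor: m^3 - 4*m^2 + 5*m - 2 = (m - 2)*(m^2 - 2*m + 1) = (m - 2)*(m - 1)*(m - 1)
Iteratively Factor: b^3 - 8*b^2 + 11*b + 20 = (b - 5)*(b^2 - 3*b - 4) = (b - 5)*(b + 1)*(b - 4)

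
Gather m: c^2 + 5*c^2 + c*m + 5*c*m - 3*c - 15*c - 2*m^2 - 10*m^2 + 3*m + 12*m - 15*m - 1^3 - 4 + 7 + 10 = 6*c^2 + 6*c*m - 18*c - 12*m^2 + 12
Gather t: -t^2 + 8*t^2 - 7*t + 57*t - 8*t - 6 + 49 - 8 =7*t^2 + 42*t + 35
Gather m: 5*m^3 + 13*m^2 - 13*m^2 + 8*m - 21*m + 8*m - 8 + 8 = 5*m^3 - 5*m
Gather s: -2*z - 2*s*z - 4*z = -2*s*z - 6*z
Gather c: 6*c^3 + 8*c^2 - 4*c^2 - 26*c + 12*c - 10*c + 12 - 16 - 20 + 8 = 6*c^3 + 4*c^2 - 24*c - 16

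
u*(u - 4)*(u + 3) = u^3 - u^2 - 12*u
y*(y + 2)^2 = y^3 + 4*y^2 + 4*y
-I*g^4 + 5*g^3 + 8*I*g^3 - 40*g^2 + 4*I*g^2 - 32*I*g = g*(g - 8)*(g + 4*I)*(-I*g + 1)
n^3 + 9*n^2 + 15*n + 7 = (n + 1)^2*(n + 7)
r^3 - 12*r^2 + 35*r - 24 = (r - 8)*(r - 3)*(r - 1)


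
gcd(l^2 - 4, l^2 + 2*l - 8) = l - 2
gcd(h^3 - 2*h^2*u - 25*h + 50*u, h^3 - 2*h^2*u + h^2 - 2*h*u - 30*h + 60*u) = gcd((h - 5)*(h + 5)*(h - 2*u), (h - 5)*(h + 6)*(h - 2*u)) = -h^2 + 2*h*u + 5*h - 10*u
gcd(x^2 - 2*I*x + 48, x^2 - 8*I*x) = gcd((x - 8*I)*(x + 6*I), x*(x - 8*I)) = x - 8*I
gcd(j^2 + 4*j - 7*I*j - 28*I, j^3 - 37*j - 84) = j + 4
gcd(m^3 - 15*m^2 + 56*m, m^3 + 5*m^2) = m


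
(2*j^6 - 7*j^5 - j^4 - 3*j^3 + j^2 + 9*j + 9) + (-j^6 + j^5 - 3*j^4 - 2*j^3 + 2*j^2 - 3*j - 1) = j^6 - 6*j^5 - 4*j^4 - 5*j^3 + 3*j^2 + 6*j + 8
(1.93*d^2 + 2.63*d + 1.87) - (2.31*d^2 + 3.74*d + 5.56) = -0.38*d^2 - 1.11*d - 3.69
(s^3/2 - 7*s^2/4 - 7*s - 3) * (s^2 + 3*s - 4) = s^5/2 - s^4/4 - 57*s^3/4 - 17*s^2 + 19*s + 12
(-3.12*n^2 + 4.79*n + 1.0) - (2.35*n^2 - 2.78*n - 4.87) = -5.47*n^2 + 7.57*n + 5.87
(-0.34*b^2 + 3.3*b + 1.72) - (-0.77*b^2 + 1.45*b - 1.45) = 0.43*b^2 + 1.85*b + 3.17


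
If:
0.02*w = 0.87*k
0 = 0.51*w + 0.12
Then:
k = -0.01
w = -0.24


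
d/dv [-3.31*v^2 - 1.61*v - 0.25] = -6.62*v - 1.61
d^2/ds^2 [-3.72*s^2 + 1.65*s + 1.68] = -7.44000000000000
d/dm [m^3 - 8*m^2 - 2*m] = 3*m^2 - 16*m - 2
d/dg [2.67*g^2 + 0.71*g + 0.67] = 5.34*g + 0.71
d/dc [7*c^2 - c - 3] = 14*c - 1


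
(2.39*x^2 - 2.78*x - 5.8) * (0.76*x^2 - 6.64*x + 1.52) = 1.8164*x^4 - 17.9824*x^3 + 17.684*x^2 + 34.2864*x - 8.816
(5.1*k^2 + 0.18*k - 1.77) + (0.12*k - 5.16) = 5.1*k^2 + 0.3*k - 6.93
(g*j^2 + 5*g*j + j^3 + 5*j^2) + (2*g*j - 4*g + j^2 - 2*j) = g*j^2 + 7*g*j - 4*g + j^3 + 6*j^2 - 2*j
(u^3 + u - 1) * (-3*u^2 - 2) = -3*u^5 - 5*u^3 + 3*u^2 - 2*u + 2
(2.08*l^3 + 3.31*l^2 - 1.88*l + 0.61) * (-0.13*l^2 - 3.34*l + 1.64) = -0.2704*l^5 - 7.3775*l^4 - 7.3998*l^3 + 11.6283*l^2 - 5.1206*l + 1.0004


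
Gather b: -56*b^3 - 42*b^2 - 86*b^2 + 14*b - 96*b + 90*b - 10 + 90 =-56*b^3 - 128*b^2 + 8*b + 80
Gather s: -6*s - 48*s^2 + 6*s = -48*s^2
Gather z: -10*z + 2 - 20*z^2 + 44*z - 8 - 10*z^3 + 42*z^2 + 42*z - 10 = -10*z^3 + 22*z^2 + 76*z - 16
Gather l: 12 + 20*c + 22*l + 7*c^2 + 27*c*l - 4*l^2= 7*c^2 + 20*c - 4*l^2 + l*(27*c + 22) + 12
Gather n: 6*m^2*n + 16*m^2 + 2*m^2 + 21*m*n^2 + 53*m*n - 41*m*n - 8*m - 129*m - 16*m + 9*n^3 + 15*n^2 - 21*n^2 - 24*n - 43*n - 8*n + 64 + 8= 18*m^2 - 153*m + 9*n^3 + n^2*(21*m - 6) + n*(6*m^2 + 12*m - 75) + 72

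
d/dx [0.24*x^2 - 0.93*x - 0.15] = 0.48*x - 0.93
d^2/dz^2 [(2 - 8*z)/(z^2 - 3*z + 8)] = 4*(-(2*z - 3)^2*(4*z - 1) + (12*z - 13)*(z^2 - 3*z + 8))/(z^2 - 3*z + 8)^3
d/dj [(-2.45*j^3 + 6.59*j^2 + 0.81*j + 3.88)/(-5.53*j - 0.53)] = (27.097*j^3 - 32.5472*j^2 - 6.9854*j + 21.0271)/(30.5809*j^2 + 5.8618*j + 0.2809)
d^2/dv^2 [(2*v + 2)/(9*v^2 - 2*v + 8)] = 4*(4*(v + 1)*(9*v - 1)^2 - (27*v + 7)*(9*v^2 - 2*v + 8))/(9*v^2 - 2*v + 8)^3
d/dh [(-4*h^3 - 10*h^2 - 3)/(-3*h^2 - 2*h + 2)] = 2*(6*h^4 + 8*h^3 - 2*h^2 - 29*h - 3)/(9*h^4 + 12*h^3 - 8*h^2 - 8*h + 4)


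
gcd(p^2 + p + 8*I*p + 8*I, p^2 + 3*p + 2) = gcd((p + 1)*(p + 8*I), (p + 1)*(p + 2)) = p + 1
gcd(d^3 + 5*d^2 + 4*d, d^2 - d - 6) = 1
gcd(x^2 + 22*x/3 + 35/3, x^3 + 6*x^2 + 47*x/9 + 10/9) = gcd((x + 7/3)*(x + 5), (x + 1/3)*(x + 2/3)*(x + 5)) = x + 5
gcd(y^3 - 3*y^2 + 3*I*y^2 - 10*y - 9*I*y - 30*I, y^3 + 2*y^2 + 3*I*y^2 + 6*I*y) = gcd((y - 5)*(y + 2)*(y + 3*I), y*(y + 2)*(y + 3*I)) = y^2 + y*(2 + 3*I) + 6*I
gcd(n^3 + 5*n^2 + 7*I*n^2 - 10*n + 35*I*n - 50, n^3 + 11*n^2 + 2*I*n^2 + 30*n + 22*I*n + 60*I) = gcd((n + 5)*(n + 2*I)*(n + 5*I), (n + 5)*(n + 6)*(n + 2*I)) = n^2 + n*(5 + 2*I) + 10*I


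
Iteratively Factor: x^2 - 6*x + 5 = (x - 5)*(x - 1)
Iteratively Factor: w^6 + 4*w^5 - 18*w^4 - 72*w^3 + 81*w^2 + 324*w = (w - 3)*(w^5 + 7*w^4 + 3*w^3 - 63*w^2 - 108*w) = (w - 3)*(w + 4)*(w^4 + 3*w^3 - 9*w^2 - 27*w) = (w - 3)*(w + 3)*(w + 4)*(w^3 - 9*w) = w*(w - 3)*(w + 3)*(w + 4)*(w^2 - 9) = w*(w - 3)^2*(w + 3)*(w + 4)*(w + 3)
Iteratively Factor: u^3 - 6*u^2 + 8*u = (u)*(u^2 - 6*u + 8) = u*(u - 4)*(u - 2)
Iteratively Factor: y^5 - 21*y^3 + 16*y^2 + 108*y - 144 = (y - 2)*(y^4 + 2*y^3 - 17*y^2 - 18*y + 72) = (y - 2)*(y + 4)*(y^3 - 2*y^2 - 9*y + 18) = (y - 2)*(y + 3)*(y + 4)*(y^2 - 5*y + 6) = (y - 2)^2*(y + 3)*(y + 4)*(y - 3)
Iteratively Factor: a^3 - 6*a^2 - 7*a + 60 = (a - 4)*(a^2 - 2*a - 15) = (a - 4)*(a + 3)*(a - 5)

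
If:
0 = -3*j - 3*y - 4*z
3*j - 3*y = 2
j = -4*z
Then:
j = 2/5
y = -4/15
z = -1/10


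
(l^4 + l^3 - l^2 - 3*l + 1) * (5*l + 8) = 5*l^5 + 13*l^4 + 3*l^3 - 23*l^2 - 19*l + 8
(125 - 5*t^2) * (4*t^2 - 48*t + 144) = -20*t^4 + 240*t^3 - 220*t^2 - 6000*t + 18000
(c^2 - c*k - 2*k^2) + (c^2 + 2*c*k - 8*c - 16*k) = 2*c^2 + c*k - 8*c - 2*k^2 - 16*k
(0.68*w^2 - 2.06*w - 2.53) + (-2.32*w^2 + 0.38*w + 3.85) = -1.64*w^2 - 1.68*w + 1.32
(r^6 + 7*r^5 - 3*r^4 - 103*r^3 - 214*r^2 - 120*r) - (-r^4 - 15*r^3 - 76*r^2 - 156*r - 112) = r^6 + 7*r^5 - 2*r^4 - 88*r^3 - 138*r^2 + 36*r + 112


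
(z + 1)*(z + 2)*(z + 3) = z^3 + 6*z^2 + 11*z + 6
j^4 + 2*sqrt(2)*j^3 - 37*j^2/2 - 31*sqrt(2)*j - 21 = (j - 3*sqrt(2))*(j + sqrt(2)/2)*(j + sqrt(2))*(j + 7*sqrt(2)/2)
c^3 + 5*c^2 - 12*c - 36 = (c - 3)*(c + 2)*(c + 6)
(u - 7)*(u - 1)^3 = u^4 - 10*u^3 + 24*u^2 - 22*u + 7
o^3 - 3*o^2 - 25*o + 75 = (o - 5)*(o - 3)*(o + 5)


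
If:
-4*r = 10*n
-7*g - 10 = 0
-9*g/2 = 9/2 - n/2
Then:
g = -10/7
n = -27/7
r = 135/14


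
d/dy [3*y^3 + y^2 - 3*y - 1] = 9*y^2 + 2*y - 3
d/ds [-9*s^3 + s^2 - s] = -27*s^2 + 2*s - 1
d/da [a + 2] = 1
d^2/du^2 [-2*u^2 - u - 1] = -4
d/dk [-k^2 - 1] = -2*k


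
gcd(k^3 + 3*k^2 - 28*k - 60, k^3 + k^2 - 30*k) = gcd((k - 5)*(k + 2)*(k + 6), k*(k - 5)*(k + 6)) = k^2 + k - 30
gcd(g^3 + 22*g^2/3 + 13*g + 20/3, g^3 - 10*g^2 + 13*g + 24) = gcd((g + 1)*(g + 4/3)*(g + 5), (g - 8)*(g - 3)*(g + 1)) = g + 1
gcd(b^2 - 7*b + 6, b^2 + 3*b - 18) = 1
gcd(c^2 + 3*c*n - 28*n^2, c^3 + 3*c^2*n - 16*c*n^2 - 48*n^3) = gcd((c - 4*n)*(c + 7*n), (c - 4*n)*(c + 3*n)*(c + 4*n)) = c - 4*n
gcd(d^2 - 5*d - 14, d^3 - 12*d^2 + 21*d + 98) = d^2 - 5*d - 14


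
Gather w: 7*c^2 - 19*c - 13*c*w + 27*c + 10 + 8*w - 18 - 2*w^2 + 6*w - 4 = 7*c^2 + 8*c - 2*w^2 + w*(14 - 13*c) - 12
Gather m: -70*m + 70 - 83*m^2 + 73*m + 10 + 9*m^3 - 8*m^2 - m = 9*m^3 - 91*m^2 + 2*m + 80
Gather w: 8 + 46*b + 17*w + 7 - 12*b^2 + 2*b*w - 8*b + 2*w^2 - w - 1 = -12*b^2 + 38*b + 2*w^2 + w*(2*b + 16) + 14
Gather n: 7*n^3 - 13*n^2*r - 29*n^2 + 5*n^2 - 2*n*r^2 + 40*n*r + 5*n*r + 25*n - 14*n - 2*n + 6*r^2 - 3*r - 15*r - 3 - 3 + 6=7*n^3 + n^2*(-13*r - 24) + n*(-2*r^2 + 45*r + 9) + 6*r^2 - 18*r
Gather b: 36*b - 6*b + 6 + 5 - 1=30*b + 10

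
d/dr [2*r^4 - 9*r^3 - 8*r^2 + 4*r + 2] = 8*r^3 - 27*r^2 - 16*r + 4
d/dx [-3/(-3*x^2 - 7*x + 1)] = 3*(-6*x - 7)/(3*x^2 + 7*x - 1)^2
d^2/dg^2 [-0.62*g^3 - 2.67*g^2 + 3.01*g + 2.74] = -3.72*g - 5.34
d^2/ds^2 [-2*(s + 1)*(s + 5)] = -4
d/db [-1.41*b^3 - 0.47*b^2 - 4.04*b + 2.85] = -4.23*b^2 - 0.94*b - 4.04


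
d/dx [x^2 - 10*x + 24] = 2*x - 10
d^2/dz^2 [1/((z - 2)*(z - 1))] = 2*((z - 2)^2 + (z - 2)*(z - 1) + (z - 1)^2)/((z - 2)^3*(z - 1)^3)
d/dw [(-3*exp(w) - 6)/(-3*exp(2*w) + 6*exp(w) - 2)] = (18*(1 - exp(w))*(exp(w) + 2) + 9*exp(2*w) - 18*exp(w) + 6)*exp(w)/(3*exp(2*w) - 6*exp(w) + 2)^2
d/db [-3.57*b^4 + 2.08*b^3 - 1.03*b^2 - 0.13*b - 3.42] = -14.28*b^3 + 6.24*b^2 - 2.06*b - 0.13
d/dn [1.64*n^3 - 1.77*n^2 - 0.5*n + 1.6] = 4.92*n^2 - 3.54*n - 0.5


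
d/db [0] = 0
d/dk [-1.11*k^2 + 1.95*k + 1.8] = 1.95 - 2.22*k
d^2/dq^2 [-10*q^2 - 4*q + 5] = -20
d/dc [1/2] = 0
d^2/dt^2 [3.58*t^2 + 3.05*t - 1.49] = 7.16000000000000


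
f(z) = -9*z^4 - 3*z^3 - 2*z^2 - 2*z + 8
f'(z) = -36*z^3 - 9*z^2 - 4*z - 2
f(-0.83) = 5.73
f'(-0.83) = 15.70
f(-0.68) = 7.45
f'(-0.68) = 7.88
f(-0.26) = 8.40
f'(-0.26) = -0.94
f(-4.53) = -3535.07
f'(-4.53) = 3177.98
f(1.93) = -149.75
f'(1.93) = -302.05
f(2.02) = -178.78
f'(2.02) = -343.53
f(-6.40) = -14374.18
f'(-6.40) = 9092.14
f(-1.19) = -5.44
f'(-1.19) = 50.68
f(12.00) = -192112.00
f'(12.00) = -63554.00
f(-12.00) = -181696.00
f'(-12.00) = 60958.00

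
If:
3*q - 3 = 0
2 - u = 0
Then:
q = 1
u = 2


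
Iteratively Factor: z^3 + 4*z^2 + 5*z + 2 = (z + 2)*(z^2 + 2*z + 1) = (z + 1)*(z + 2)*(z + 1)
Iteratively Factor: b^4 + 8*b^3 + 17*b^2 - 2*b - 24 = (b + 2)*(b^3 + 6*b^2 + 5*b - 12) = (b + 2)*(b + 4)*(b^2 + 2*b - 3) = (b + 2)*(b + 3)*(b + 4)*(b - 1)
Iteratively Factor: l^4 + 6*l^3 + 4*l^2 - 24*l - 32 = (l + 2)*(l^3 + 4*l^2 - 4*l - 16) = (l - 2)*(l + 2)*(l^2 + 6*l + 8) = (l - 2)*(l + 2)*(l + 4)*(l + 2)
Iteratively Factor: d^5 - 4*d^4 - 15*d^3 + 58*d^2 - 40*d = (d + 4)*(d^4 - 8*d^3 + 17*d^2 - 10*d) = (d - 5)*(d + 4)*(d^3 - 3*d^2 + 2*d) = (d - 5)*(d - 1)*(d + 4)*(d^2 - 2*d) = (d - 5)*(d - 2)*(d - 1)*(d + 4)*(d)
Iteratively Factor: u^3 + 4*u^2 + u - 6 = (u - 1)*(u^2 + 5*u + 6) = (u - 1)*(u + 3)*(u + 2)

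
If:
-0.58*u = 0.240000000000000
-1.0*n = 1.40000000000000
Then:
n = -1.40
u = -0.41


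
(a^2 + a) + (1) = a^2 + a + 1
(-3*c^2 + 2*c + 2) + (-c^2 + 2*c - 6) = -4*c^2 + 4*c - 4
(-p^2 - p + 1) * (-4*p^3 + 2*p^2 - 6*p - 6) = 4*p^5 + 2*p^4 + 14*p^2 - 6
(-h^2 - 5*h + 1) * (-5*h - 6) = 5*h^3 + 31*h^2 + 25*h - 6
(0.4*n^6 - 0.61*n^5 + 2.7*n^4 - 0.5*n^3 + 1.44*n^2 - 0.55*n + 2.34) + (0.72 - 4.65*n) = 0.4*n^6 - 0.61*n^5 + 2.7*n^4 - 0.5*n^3 + 1.44*n^2 - 5.2*n + 3.06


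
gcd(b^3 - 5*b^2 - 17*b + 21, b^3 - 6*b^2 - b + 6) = b - 1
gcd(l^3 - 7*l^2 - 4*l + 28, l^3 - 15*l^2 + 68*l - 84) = l^2 - 9*l + 14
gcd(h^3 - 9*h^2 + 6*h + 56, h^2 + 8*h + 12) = h + 2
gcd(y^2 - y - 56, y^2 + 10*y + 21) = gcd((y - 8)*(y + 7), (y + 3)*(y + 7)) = y + 7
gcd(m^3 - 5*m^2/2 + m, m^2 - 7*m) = m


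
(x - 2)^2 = x^2 - 4*x + 4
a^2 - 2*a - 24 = (a - 6)*(a + 4)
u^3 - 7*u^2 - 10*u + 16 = (u - 8)*(u - 1)*(u + 2)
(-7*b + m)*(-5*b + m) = 35*b^2 - 12*b*m + m^2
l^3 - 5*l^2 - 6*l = l*(l - 6)*(l + 1)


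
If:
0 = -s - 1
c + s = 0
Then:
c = 1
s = -1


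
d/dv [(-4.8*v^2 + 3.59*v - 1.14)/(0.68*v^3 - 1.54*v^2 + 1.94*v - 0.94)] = (3.264*v^4 - 4.8824*v^3 - 1.4578*v^2 + 5.5128*v - 1.163)/(0.4624*v^6 - 2.0944*v^5 + 5.01*v^4 - 7.2536*v^3 + 6.6588*v^2 - 3.6472*v + 0.8836)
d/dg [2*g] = 2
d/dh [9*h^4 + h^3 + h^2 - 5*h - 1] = 36*h^3 + 3*h^2 + 2*h - 5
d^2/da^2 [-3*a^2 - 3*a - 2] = -6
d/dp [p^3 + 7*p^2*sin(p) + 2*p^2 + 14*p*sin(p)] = 7*p^2*cos(p) + 3*p^2 + 14*sqrt(2)*p*sin(p + pi/4) + 4*p + 14*sin(p)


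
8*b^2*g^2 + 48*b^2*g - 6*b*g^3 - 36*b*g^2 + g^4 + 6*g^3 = g*(-4*b + g)*(-2*b + g)*(g + 6)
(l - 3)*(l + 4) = l^2 + l - 12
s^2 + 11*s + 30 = (s + 5)*(s + 6)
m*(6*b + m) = 6*b*m + m^2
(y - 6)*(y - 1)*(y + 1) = y^3 - 6*y^2 - y + 6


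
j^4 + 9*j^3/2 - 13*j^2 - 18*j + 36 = (j - 2)*(j - 3/2)*(j + 2)*(j + 6)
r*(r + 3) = r^2 + 3*r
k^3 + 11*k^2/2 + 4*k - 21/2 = (k - 1)*(k + 3)*(k + 7/2)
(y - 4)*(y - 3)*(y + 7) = y^3 - 37*y + 84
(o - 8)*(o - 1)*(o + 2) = o^3 - 7*o^2 - 10*o + 16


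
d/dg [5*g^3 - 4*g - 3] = 15*g^2 - 4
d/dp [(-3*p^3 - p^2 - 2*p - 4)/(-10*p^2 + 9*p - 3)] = 2*(15*p^4 - 27*p^3 - p^2 - 37*p + 21)/(100*p^4 - 180*p^3 + 141*p^2 - 54*p + 9)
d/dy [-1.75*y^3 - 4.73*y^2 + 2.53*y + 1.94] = -5.25*y^2 - 9.46*y + 2.53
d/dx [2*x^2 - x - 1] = 4*x - 1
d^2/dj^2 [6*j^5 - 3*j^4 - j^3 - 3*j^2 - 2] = 120*j^3 - 36*j^2 - 6*j - 6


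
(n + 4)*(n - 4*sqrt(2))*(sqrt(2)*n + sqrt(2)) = sqrt(2)*n^3 - 8*n^2 + 5*sqrt(2)*n^2 - 40*n + 4*sqrt(2)*n - 32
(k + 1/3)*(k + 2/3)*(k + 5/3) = k^3 + 8*k^2/3 + 17*k/9 + 10/27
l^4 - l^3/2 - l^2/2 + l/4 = l*(l - 1/2)*(l - sqrt(2)/2)*(l + sqrt(2)/2)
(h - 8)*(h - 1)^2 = h^3 - 10*h^2 + 17*h - 8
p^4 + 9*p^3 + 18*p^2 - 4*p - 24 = (p - 1)*(p + 2)^2*(p + 6)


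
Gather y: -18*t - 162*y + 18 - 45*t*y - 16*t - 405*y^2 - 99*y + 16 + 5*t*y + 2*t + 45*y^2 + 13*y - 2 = -32*t - 360*y^2 + y*(-40*t - 248) + 32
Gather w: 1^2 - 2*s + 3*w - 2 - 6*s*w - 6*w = -2*s + w*(-6*s - 3) - 1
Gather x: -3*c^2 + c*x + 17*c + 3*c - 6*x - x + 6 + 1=-3*c^2 + 20*c + x*(c - 7) + 7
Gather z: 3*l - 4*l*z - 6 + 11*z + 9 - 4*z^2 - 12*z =3*l - 4*z^2 + z*(-4*l - 1) + 3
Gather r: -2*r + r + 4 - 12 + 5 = -r - 3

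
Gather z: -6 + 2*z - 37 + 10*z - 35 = 12*z - 78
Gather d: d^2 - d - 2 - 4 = d^2 - d - 6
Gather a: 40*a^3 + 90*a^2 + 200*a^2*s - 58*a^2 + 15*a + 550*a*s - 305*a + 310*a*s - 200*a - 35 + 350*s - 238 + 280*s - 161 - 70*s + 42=40*a^3 + a^2*(200*s + 32) + a*(860*s - 490) + 560*s - 392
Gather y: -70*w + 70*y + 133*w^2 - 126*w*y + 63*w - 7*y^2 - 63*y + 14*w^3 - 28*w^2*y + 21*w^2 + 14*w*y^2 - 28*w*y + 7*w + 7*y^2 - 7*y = 14*w^3 + 154*w^2 + 14*w*y^2 + y*(-28*w^2 - 154*w)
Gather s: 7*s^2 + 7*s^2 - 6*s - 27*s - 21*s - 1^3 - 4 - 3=14*s^2 - 54*s - 8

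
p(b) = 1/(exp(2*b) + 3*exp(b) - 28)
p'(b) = (-2*exp(2*b) - 3*exp(b))/(exp(2*b) + 3*exp(b) - 28)^2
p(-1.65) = -0.04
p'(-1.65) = -0.00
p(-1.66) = -0.04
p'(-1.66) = -0.00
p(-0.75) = -0.04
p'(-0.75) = -0.00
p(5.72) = 0.00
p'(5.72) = -0.00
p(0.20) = -0.04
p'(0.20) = -0.01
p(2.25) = 0.01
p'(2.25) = -0.03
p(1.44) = 0.40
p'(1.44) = -7.87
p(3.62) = 0.00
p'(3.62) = -0.00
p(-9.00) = -0.04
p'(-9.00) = 0.00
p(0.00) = -0.04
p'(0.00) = -0.00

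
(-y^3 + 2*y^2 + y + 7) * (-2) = 2*y^3 - 4*y^2 - 2*y - 14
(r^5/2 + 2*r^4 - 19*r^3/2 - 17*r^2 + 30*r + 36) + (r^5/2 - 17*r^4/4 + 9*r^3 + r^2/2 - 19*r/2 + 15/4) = r^5 - 9*r^4/4 - r^3/2 - 33*r^2/2 + 41*r/2 + 159/4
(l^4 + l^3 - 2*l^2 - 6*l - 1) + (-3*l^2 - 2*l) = l^4 + l^3 - 5*l^2 - 8*l - 1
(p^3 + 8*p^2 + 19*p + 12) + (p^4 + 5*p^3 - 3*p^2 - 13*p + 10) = p^4 + 6*p^3 + 5*p^2 + 6*p + 22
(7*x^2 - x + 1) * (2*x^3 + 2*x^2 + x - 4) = 14*x^5 + 12*x^4 + 7*x^3 - 27*x^2 + 5*x - 4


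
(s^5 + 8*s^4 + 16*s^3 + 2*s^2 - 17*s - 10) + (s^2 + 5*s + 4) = s^5 + 8*s^4 + 16*s^3 + 3*s^2 - 12*s - 6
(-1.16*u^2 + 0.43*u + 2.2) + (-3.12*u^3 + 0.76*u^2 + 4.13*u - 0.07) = -3.12*u^3 - 0.4*u^2 + 4.56*u + 2.13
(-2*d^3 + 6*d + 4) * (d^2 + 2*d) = -2*d^5 - 4*d^4 + 6*d^3 + 16*d^2 + 8*d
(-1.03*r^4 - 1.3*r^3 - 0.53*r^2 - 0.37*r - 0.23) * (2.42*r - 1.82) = -2.4926*r^5 - 1.2714*r^4 + 1.0834*r^3 + 0.0692000000000002*r^2 + 0.1168*r + 0.4186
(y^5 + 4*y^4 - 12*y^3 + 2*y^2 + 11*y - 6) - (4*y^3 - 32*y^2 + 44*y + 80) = y^5 + 4*y^4 - 16*y^3 + 34*y^2 - 33*y - 86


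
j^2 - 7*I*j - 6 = (j - 6*I)*(j - I)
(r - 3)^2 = r^2 - 6*r + 9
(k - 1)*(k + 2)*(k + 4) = k^3 + 5*k^2 + 2*k - 8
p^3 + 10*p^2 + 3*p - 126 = (p - 3)*(p + 6)*(p + 7)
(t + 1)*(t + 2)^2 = t^3 + 5*t^2 + 8*t + 4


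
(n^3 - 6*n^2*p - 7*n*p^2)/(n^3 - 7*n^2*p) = (n + p)/n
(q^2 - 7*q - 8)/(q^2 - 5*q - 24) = (q + 1)/(q + 3)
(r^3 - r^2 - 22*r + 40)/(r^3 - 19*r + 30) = (r - 4)/(r - 3)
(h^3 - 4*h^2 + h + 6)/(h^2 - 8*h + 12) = (h^2 - 2*h - 3)/(h - 6)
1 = 1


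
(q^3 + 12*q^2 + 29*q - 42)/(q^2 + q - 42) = (q^2 + 5*q - 6)/(q - 6)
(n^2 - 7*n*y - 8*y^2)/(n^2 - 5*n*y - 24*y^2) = (n + y)/(n + 3*y)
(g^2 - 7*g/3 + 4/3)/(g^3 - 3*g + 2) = (g - 4/3)/(g^2 + g - 2)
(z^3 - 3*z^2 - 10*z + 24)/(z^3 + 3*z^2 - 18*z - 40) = (z^2 + z - 6)/(z^2 + 7*z + 10)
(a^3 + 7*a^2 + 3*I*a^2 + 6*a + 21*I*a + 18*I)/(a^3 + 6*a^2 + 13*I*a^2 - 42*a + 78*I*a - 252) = (a^2 + a*(1 + 3*I) + 3*I)/(a^2 + 13*I*a - 42)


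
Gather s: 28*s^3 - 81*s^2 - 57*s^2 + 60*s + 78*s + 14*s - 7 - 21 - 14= 28*s^3 - 138*s^2 + 152*s - 42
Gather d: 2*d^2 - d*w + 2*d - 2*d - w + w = 2*d^2 - d*w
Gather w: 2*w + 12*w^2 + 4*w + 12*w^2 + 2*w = 24*w^2 + 8*w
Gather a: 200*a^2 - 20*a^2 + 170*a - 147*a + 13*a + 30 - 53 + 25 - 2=180*a^2 + 36*a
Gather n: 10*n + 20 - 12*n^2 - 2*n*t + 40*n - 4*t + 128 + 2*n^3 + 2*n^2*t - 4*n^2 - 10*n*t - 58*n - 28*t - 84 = 2*n^3 + n^2*(2*t - 16) + n*(-12*t - 8) - 32*t + 64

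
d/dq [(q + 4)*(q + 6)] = 2*q + 10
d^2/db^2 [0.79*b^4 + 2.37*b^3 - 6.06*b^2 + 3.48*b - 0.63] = 9.48*b^2 + 14.22*b - 12.12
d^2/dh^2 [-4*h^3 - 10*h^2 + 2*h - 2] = -24*h - 20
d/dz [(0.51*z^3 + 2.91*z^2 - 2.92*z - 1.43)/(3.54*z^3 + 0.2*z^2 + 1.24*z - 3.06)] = (-8.88178419700125e-16*z^5 - 10.1994*z^4 + 21.9384*z^3 + 14.6972*z^2 - 17.2372*z + 10.7084)/(12.5316*z^6 + 1.416*z^5 + 8.8192*z^4 - 21.1688*z^3 + 0.3136*z^2 - 7.5888*z + 9.3636)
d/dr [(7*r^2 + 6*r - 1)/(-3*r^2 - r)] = (11*r^2 - 6*r - 1)/(r^2*(9*r^2 + 6*r + 1))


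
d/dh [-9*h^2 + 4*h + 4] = 4 - 18*h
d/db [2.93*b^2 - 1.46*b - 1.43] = 5.86*b - 1.46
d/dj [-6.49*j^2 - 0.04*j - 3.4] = -12.98*j - 0.04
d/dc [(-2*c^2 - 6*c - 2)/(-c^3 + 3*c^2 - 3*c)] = 2*(-c^4 - 6*c^3 + 9*c^2 + 6*c - 3)/(c^2*(c^4 - 6*c^3 + 15*c^2 - 18*c + 9))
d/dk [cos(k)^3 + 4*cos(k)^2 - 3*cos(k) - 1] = 3*sin(k)^3 - 8*sin(k)*cos(k)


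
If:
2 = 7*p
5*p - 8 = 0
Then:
No Solution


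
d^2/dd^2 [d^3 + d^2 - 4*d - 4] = 6*d + 2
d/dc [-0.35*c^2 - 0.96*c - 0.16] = -0.7*c - 0.96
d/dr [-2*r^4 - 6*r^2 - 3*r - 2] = -8*r^3 - 12*r - 3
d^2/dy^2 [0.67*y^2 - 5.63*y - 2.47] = 1.34000000000000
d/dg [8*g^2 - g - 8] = 16*g - 1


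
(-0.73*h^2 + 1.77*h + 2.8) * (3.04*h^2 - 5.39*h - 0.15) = -2.2192*h^4 + 9.3155*h^3 - 0.918800000000002*h^2 - 15.3575*h - 0.42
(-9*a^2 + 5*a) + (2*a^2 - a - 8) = -7*a^2 + 4*a - 8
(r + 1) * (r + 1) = r^2 + 2*r + 1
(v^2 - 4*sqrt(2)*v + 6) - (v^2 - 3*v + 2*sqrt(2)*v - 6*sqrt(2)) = -6*sqrt(2)*v + 3*v + 6 + 6*sqrt(2)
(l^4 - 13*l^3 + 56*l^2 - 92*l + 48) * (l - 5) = l^5 - 18*l^4 + 121*l^3 - 372*l^2 + 508*l - 240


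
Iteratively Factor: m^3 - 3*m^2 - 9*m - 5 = (m + 1)*(m^2 - 4*m - 5) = (m - 5)*(m + 1)*(m + 1)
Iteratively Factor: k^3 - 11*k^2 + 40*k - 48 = (k - 3)*(k^2 - 8*k + 16) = (k - 4)*(k - 3)*(k - 4)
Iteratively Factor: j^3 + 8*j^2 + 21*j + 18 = (j + 3)*(j^2 + 5*j + 6) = (j + 3)^2*(j + 2)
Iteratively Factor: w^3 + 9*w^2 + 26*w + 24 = (w + 4)*(w^2 + 5*w + 6) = (w + 3)*(w + 4)*(w + 2)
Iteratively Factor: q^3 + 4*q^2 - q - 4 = (q + 1)*(q^2 + 3*q - 4) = (q + 1)*(q + 4)*(q - 1)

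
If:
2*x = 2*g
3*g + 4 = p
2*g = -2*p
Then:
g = -1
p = 1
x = -1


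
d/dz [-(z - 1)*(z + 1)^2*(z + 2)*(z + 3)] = -5*z^4 - 24*z^3 - 30*z^2 + 11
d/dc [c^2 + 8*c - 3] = 2*c + 8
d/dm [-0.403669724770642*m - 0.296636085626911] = -0.403669724770642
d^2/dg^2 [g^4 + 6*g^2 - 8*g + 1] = 12*g^2 + 12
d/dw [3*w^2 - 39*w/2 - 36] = 6*w - 39/2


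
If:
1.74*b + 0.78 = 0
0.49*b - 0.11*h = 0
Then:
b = -0.45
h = -2.00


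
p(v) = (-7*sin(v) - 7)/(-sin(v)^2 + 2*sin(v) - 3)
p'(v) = (2*sin(v)*cos(v) - 2*cos(v))*(-7*sin(v) - 7)/(-sin(v)^2 + 2*sin(v) - 3)^2 - 7*cos(v)/(-sin(v)^2 + 2*sin(v) - 3) = 7*(-2*sin(v) + cos(v)^2 + 4)*cos(v)/(sin(v)^2 - 2*sin(v) + 3)^2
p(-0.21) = 1.60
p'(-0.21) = 3.07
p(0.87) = 6.01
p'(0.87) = 3.08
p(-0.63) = 0.64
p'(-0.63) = 1.61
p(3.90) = 0.45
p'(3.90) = -1.28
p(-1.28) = 0.05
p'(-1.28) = 0.35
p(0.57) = 4.87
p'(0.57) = 4.37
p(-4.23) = 6.56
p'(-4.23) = -1.96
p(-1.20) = 0.08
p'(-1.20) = 0.46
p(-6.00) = 3.56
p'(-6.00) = 4.62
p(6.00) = 1.39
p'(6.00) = 2.78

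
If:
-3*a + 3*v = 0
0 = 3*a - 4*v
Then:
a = 0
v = 0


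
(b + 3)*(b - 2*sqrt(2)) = b^2 - 2*sqrt(2)*b + 3*b - 6*sqrt(2)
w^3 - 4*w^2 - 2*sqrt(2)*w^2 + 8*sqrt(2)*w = w*(w - 4)*(w - 2*sqrt(2))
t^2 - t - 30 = (t - 6)*(t + 5)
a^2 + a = a*(a + 1)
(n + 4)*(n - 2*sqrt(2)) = n^2 - 2*sqrt(2)*n + 4*n - 8*sqrt(2)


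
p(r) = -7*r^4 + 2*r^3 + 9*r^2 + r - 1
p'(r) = -28*r^3 + 6*r^2 + 18*r + 1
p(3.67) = -1047.13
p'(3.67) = -1236.19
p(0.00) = -1.00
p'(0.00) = 1.00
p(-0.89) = -0.56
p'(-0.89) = 9.47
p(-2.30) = -175.91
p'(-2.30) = 332.02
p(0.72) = 3.25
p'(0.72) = 6.62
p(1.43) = -4.59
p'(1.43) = -42.87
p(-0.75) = 0.25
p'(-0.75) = 2.69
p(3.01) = -436.51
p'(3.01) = -654.04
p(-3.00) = -544.00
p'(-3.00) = 757.00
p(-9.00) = -46666.00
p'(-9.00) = 20737.00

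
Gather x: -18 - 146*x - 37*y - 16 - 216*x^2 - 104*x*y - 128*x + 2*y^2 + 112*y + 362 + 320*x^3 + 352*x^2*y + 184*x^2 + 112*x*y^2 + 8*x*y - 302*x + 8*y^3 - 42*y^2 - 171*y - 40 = 320*x^3 + x^2*(352*y - 32) + x*(112*y^2 - 96*y - 576) + 8*y^3 - 40*y^2 - 96*y + 288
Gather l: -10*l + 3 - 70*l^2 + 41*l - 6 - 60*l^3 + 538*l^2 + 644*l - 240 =-60*l^3 + 468*l^2 + 675*l - 243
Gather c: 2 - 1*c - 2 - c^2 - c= -c^2 - 2*c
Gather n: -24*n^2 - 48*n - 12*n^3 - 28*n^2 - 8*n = -12*n^3 - 52*n^2 - 56*n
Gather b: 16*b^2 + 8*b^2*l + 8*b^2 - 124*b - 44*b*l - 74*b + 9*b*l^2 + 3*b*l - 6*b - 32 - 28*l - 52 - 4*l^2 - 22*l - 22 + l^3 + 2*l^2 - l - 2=b^2*(8*l + 24) + b*(9*l^2 - 41*l - 204) + l^3 - 2*l^2 - 51*l - 108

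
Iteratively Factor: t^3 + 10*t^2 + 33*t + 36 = (t + 4)*(t^2 + 6*t + 9) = (t + 3)*(t + 4)*(t + 3)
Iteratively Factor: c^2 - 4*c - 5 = (c + 1)*(c - 5)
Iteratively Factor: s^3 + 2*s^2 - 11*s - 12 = (s + 4)*(s^2 - 2*s - 3) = (s + 1)*(s + 4)*(s - 3)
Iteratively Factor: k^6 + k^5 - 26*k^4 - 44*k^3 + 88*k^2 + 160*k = (k + 2)*(k^5 - k^4 - 24*k^3 + 4*k^2 + 80*k) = (k - 5)*(k + 2)*(k^4 + 4*k^3 - 4*k^2 - 16*k) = k*(k - 5)*(k + 2)*(k^3 + 4*k^2 - 4*k - 16) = k*(k - 5)*(k + 2)*(k + 4)*(k^2 - 4) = k*(k - 5)*(k - 2)*(k + 2)*(k + 4)*(k + 2)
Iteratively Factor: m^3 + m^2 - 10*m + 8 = (m - 1)*(m^2 + 2*m - 8) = (m - 1)*(m + 4)*(m - 2)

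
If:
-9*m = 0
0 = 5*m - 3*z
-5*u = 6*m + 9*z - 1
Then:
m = 0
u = 1/5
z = 0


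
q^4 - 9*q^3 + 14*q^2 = q^2*(q - 7)*(q - 2)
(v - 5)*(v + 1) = v^2 - 4*v - 5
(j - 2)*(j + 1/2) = j^2 - 3*j/2 - 1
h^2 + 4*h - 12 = (h - 2)*(h + 6)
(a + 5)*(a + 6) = a^2 + 11*a + 30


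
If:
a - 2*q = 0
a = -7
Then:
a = -7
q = -7/2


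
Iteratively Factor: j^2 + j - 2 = (j - 1)*(j + 2)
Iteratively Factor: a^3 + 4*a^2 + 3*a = (a)*(a^2 + 4*a + 3) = a*(a + 1)*(a + 3)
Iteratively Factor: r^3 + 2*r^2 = (r + 2)*(r^2) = r*(r + 2)*(r)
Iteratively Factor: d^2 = (d)*(d)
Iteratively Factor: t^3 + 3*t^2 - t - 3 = (t - 1)*(t^2 + 4*t + 3) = (t - 1)*(t + 3)*(t + 1)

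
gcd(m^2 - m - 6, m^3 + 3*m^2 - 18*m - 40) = m + 2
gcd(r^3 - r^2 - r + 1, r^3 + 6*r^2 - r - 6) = r^2 - 1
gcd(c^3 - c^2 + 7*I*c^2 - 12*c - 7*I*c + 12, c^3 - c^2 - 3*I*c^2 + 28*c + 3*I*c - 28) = c^2 + c*(-1 + 4*I) - 4*I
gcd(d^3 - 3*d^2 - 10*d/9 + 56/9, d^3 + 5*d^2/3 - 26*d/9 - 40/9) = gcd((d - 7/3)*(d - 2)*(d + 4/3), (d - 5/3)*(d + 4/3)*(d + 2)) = d + 4/3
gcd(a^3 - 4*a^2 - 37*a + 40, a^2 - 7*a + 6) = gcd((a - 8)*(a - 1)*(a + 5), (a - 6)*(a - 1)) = a - 1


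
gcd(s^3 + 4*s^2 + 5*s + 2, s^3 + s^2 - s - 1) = s^2 + 2*s + 1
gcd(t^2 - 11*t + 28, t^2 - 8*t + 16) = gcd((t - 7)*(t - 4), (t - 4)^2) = t - 4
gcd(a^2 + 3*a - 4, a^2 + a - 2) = a - 1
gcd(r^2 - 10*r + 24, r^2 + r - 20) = r - 4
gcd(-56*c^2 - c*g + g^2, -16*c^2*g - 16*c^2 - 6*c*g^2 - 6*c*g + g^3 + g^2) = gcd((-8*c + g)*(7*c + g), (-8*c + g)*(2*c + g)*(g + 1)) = 8*c - g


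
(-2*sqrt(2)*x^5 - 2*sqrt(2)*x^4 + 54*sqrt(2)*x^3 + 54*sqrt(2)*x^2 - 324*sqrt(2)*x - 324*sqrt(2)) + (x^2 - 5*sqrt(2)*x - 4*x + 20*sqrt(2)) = -2*sqrt(2)*x^5 - 2*sqrt(2)*x^4 + 54*sqrt(2)*x^3 + x^2 + 54*sqrt(2)*x^2 - 329*sqrt(2)*x - 4*x - 304*sqrt(2)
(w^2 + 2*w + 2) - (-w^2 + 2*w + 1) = 2*w^2 + 1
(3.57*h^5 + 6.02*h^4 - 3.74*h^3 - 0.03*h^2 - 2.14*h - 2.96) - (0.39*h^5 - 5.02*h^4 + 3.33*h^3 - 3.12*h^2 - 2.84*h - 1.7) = 3.18*h^5 + 11.04*h^4 - 7.07*h^3 + 3.09*h^2 + 0.7*h - 1.26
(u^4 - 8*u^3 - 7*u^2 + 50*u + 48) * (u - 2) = u^5 - 10*u^4 + 9*u^3 + 64*u^2 - 52*u - 96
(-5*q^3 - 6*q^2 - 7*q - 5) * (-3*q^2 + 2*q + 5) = 15*q^5 + 8*q^4 - 16*q^3 - 29*q^2 - 45*q - 25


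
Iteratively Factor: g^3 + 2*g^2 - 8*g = (g - 2)*(g^2 + 4*g) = g*(g - 2)*(g + 4)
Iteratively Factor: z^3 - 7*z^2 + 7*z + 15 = (z - 5)*(z^2 - 2*z - 3) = (z - 5)*(z - 3)*(z + 1)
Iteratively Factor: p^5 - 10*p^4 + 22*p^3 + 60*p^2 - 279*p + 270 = (p + 3)*(p^4 - 13*p^3 + 61*p^2 - 123*p + 90) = (p - 3)*(p + 3)*(p^3 - 10*p^2 + 31*p - 30) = (p - 3)^2*(p + 3)*(p^2 - 7*p + 10) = (p - 3)^2*(p - 2)*(p + 3)*(p - 5)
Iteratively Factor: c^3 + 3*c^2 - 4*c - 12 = (c + 3)*(c^2 - 4) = (c - 2)*(c + 3)*(c + 2)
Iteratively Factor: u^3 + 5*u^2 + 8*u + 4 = (u + 2)*(u^2 + 3*u + 2) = (u + 1)*(u + 2)*(u + 2)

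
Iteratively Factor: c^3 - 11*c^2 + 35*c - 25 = (c - 5)*(c^2 - 6*c + 5) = (c - 5)^2*(c - 1)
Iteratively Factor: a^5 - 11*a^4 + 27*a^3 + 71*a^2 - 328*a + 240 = (a - 4)*(a^4 - 7*a^3 - a^2 + 67*a - 60) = (a - 4)*(a - 1)*(a^3 - 6*a^2 - 7*a + 60) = (a - 5)*(a - 4)*(a - 1)*(a^2 - a - 12) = (a - 5)*(a - 4)^2*(a - 1)*(a + 3)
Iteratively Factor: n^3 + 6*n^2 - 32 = (n + 4)*(n^2 + 2*n - 8) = (n - 2)*(n + 4)*(n + 4)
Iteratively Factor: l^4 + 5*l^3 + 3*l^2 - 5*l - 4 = (l + 4)*(l^3 + l^2 - l - 1) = (l + 1)*(l + 4)*(l^2 - 1) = (l + 1)^2*(l + 4)*(l - 1)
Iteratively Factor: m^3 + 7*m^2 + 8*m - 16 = (m + 4)*(m^2 + 3*m - 4) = (m + 4)^2*(m - 1)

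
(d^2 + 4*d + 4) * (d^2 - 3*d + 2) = d^4 + d^3 - 6*d^2 - 4*d + 8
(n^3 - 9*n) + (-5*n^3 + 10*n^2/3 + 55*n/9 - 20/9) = -4*n^3 + 10*n^2/3 - 26*n/9 - 20/9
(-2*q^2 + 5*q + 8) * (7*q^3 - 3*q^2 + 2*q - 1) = -14*q^5 + 41*q^4 + 37*q^3 - 12*q^2 + 11*q - 8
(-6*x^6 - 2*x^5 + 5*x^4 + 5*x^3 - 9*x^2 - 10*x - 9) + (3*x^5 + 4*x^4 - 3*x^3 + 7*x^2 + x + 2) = -6*x^6 + x^5 + 9*x^4 + 2*x^3 - 2*x^2 - 9*x - 7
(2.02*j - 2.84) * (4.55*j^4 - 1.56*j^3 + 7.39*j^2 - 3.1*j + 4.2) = 9.191*j^5 - 16.0732*j^4 + 19.3582*j^3 - 27.2496*j^2 + 17.288*j - 11.928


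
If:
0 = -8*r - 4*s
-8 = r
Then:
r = -8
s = 16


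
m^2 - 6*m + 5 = (m - 5)*(m - 1)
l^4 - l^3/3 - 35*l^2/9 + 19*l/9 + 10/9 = (l - 5/3)*(l - 1)*(l + 1/3)*(l + 2)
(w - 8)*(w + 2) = w^2 - 6*w - 16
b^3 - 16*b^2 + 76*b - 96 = (b - 8)*(b - 6)*(b - 2)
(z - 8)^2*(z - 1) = z^3 - 17*z^2 + 80*z - 64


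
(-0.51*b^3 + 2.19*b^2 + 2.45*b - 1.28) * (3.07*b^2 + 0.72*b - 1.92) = -1.5657*b^5 + 6.3561*b^4 + 10.0775*b^3 - 6.3704*b^2 - 5.6256*b + 2.4576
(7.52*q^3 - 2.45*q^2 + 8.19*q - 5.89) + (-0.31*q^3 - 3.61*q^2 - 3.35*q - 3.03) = 7.21*q^3 - 6.06*q^2 + 4.84*q - 8.92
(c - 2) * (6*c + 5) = 6*c^2 - 7*c - 10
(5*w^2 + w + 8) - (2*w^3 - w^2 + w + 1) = -2*w^3 + 6*w^2 + 7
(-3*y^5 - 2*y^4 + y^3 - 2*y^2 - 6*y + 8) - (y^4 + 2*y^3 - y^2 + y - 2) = -3*y^5 - 3*y^4 - y^3 - y^2 - 7*y + 10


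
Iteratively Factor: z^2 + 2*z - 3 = (z - 1)*(z + 3)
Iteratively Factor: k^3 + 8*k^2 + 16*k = (k)*(k^2 + 8*k + 16) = k*(k + 4)*(k + 4)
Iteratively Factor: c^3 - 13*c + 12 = (c + 4)*(c^2 - 4*c + 3) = (c - 3)*(c + 4)*(c - 1)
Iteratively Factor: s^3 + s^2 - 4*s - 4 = (s - 2)*(s^2 + 3*s + 2) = (s - 2)*(s + 2)*(s + 1)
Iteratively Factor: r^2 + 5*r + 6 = (r + 2)*(r + 3)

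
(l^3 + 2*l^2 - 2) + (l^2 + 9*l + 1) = l^3 + 3*l^2 + 9*l - 1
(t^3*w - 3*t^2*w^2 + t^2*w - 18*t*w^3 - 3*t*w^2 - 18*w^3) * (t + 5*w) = t^4*w + 2*t^3*w^2 + t^3*w - 33*t^2*w^3 + 2*t^2*w^2 - 90*t*w^4 - 33*t*w^3 - 90*w^4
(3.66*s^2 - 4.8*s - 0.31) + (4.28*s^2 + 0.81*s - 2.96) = 7.94*s^2 - 3.99*s - 3.27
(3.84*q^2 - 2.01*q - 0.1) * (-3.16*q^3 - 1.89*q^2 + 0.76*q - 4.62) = -12.1344*q^5 - 0.906*q^4 + 7.0333*q^3 - 19.0794*q^2 + 9.2102*q + 0.462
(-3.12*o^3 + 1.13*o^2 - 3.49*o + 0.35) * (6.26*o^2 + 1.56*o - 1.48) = -19.5312*o^5 + 2.2066*o^4 - 15.467*o^3 - 4.9258*o^2 + 5.7112*o - 0.518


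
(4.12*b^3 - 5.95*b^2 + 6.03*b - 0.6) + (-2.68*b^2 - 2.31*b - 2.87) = 4.12*b^3 - 8.63*b^2 + 3.72*b - 3.47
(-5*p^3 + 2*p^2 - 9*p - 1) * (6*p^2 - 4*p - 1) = -30*p^5 + 32*p^4 - 57*p^3 + 28*p^2 + 13*p + 1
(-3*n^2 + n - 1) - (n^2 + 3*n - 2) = -4*n^2 - 2*n + 1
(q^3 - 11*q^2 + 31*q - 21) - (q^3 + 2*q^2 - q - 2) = -13*q^2 + 32*q - 19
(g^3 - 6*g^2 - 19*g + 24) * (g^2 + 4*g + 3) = g^5 - 2*g^4 - 40*g^3 - 70*g^2 + 39*g + 72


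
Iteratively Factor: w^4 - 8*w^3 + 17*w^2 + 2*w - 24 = (w - 2)*(w^3 - 6*w^2 + 5*w + 12) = (w - 3)*(w - 2)*(w^2 - 3*w - 4) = (w - 4)*(w - 3)*(w - 2)*(w + 1)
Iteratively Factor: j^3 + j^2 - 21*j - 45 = (j + 3)*(j^2 - 2*j - 15) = (j - 5)*(j + 3)*(j + 3)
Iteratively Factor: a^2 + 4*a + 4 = (a + 2)*(a + 2)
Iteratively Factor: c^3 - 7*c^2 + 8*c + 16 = (c + 1)*(c^2 - 8*c + 16) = (c - 4)*(c + 1)*(c - 4)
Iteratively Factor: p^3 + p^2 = (p)*(p^2 + p) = p^2*(p + 1)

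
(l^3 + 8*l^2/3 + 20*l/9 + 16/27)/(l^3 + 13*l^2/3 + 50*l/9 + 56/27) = (3*l + 2)/(3*l + 7)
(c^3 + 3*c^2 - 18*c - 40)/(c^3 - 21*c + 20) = (c + 2)/(c - 1)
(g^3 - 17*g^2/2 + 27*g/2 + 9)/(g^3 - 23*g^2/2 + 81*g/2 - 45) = (2*g + 1)/(2*g - 5)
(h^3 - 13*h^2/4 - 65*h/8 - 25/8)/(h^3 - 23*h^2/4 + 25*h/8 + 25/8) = (4*h + 5)/(4*h - 5)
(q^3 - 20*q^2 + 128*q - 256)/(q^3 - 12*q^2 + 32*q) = (q - 8)/q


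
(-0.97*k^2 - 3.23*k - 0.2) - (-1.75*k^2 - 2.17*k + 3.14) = 0.78*k^2 - 1.06*k - 3.34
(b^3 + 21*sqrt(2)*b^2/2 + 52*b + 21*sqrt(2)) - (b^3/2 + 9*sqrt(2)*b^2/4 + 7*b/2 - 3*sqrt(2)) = b^3/2 + 33*sqrt(2)*b^2/4 + 97*b/2 + 24*sqrt(2)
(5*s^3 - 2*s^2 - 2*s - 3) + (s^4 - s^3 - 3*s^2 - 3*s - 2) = s^4 + 4*s^3 - 5*s^2 - 5*s - 5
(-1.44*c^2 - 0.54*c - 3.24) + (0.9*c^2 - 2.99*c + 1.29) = -0.54*c^2 - 3.53*c - 1.95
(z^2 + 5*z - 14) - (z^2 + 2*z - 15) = 3*z + 1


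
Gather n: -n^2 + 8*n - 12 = -n^2 + 8*n - 12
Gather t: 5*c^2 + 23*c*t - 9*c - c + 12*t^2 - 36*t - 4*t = 5*c^2 - 10*c + 12*t^2 + t*(23*c - 40)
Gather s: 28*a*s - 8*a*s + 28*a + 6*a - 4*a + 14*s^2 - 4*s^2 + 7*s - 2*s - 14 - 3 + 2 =30*a + 10*s^2 + s*(20*a + 5) - 15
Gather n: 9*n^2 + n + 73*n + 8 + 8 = 9*n^2 + 74*n + 16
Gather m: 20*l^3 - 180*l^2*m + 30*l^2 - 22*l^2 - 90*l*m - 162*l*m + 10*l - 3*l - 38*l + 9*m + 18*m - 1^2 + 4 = 20*l^3 + 8*l^2 - 31*l + m*(-180*l^2 - 252*l + 27) + 3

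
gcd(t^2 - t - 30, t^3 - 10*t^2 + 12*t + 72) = t - 6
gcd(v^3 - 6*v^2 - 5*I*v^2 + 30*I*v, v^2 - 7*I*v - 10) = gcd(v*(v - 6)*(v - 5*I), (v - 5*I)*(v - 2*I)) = v - 5*I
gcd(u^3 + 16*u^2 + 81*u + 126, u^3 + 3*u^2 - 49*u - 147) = u^2 + 10*u + 21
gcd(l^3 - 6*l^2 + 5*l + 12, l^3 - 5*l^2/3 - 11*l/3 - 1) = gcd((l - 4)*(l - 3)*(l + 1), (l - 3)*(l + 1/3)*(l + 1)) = l^2 - 2*l - 3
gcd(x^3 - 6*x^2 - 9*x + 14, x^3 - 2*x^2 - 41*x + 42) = x^2 - 8*x + 7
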